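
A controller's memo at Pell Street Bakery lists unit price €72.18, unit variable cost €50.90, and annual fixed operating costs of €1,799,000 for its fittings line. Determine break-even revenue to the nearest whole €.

CM per unit = €72.18 − €50.90 = €21.28; CM ratio = €21.28 / €72.18 = 0.2948.
Break-even sales = FC ÷ CM ratio = €1,799,000 × €72.18 / €21.28 = €6,102,059.

€6,102,059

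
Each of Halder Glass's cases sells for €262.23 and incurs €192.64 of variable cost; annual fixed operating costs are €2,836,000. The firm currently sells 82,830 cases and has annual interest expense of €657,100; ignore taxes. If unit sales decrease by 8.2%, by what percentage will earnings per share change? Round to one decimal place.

-20.8%

At 82,830 units, contribution = 82,830 × €69.59 = €5,764,139.70.
EBIT = €5,764,139.70 − €2,836,000 = €2,928,139.70.
After interest of €657,100.00, pre-tax earnings = €2,271,039.70.
Degree of combined leverage = contribution ÷ (EBIT − I) = €5,764,139.70 ÷ €2,271,039.70 = 2.5381.
%ΔEPS = DCL × %ΔSales = 2.5381 × -8.2% = -20.8%.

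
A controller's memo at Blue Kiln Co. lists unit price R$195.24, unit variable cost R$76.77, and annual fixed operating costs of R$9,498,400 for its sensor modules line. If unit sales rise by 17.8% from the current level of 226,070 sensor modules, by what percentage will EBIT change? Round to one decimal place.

At 226,070 units, contribution = 226,070 × R$118.47 = R$26,782,512.90.
Operating income = contribution − fixed costs = R$26,782,512.90 − R$9,498,400 = R$17,284,112.90.
DOL = contribution ÷ EBIT = R$26,782,512.90 ÷ R$17,284,112.90 = 1.5495.
So EBIT moves 1.5495 × (+17.8%) = +27.6%.

+27.6%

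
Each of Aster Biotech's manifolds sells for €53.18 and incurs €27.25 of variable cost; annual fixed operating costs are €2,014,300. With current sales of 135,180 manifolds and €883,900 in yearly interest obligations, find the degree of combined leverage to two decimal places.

Total contribution margin = 135,180 × €25.93 = €3,505,217.40.
Operating income = contribution − fixed costs = €3,505,217.40 − €2,014,300 = €1,490,917.40. Interest = €883,900.00, so EBIT − I = €607,017.40.
DCL = contribution ÷ (EBIT − I) = €3,505,217.40 ÷ €607,017.40 = 5.7745.

5.77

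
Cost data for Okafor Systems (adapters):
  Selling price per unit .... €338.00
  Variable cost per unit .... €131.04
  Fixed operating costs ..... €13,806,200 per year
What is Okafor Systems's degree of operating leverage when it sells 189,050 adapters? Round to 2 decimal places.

1.55

Contribution at this volume is 189,050 × €206.96 = €39,125,788.00.
EBIT = €39,125,788.00 − €13,806,200 = €25,319,588.00.
Degree of operating leverage = €39,125,788.00 / €25,319,588.00 = 1.5453.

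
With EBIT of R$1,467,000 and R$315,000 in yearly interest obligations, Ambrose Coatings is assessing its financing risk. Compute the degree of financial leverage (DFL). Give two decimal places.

Interest = R$315,000.00.
Degree of financial leverage = EBIT / (EBIT − interest) = R$1,467,000 / R$1,152,000.00 = 1.2734.

1.27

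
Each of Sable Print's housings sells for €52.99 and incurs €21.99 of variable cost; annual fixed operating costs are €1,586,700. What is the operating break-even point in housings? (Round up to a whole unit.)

Each unit contributes €52.99 − €21.99 = €31.00.
Units to break even: €1,586,700 ÷ €31.00 = 51,183.87, rounded up to 51,184.

51,184 housings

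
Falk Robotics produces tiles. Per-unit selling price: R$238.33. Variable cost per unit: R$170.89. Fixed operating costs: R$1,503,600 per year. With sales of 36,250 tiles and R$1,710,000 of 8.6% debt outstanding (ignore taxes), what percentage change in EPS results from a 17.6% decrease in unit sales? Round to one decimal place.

At 36,250 units, contribution = 36,250 × R$67.44 = R$2,444,700.00.
Operating income = contribution − fixed costs = R$2,444,700.00 − R$1,503,600 = R$941,100.00.
After interest of R$147,060.00, pre-tax earnings = R$794,040.00.
DCL = total CM / (EBIT − I) = R$2,444,700.00 / R$794,040.00 = 3.0788.
%ΔEPS = DCL × %ΔSales = 3.0788 × -17.6% = -54.2%.

-54.2%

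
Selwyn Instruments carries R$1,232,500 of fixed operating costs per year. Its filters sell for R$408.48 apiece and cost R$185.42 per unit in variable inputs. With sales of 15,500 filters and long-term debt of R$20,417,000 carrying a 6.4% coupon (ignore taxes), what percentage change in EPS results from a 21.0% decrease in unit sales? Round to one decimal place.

-79.1%

Total contribution margin = 15,500 × R$223.06 = R$3,457,430.00.
Operating income = contribution − fixed costs = R$3,457,430.00 − R$1,232,500 = R$2,224,930.00.
Interest = R$1,306,688.00, so EBIT − I = R$918,242.00.
Degree of combined leverage = contribution ÷ (EBIT − I) = R$3,457,430.00 ÷ R$918,242.00 = 3.7653.
%ΔEPS = DCL × %ΔSales = 3.7653 × -21.0% = -79.1%.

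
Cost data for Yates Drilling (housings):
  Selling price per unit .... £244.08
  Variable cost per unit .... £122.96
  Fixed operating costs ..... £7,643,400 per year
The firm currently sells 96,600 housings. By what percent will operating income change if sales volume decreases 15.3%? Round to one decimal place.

-44.1%

Total contribution margin = 96,600 × £121.12 = £11,700,192.00.
EBIT = £11,700,192.00 − £7,643,400 = £4,056,792.00.
So DOL = total CM / EBIT = £11,700,192.00 / £4,056,792.00 = 2.8841.
So EBIT moves 2.8841 × (-15.3%) = -44.1%.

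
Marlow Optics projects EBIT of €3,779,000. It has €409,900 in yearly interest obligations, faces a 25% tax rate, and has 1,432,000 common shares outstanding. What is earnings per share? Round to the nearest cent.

Interest = €409,900.00, so EBT = €3,779,000 − €409,900.00 = €3,369,100.00.
Net income = €3,369,100.00 × (1 − 0.25) = €2,526,825.00.
EPS = €2,526,825.00 ÷ 1,432,000 = €1.76.

€1.76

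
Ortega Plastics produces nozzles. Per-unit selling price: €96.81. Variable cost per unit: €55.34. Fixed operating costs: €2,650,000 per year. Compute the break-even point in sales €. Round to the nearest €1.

€6,186,315

CM per unit = €96.81 − €55.34 = €41.47; CM ratio = €41.47 / €96.81 = 0.4284.
Break-even sales = FC ÷ CM ratio = €2,650,000 × €96.81 / €41.47 = €6,186,315.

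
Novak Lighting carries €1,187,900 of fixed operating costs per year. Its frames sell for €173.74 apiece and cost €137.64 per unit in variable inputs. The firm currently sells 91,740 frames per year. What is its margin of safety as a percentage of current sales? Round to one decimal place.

Each unit contributes €173.74 − €137.64 = €36.10. Break-even units = €1,187,900 ÷ €36.10 = 32,905.82; break-even revenue = 32,905.82 × €173.74 = €5,717,056.68.
Current sales = 91,740 × €173.74 = €15,938,907.60.
Margin of safety = (€15,938,907.60 − €5,717,056.68) ÷ €15,938,907.60 = 64.1%.

64.1%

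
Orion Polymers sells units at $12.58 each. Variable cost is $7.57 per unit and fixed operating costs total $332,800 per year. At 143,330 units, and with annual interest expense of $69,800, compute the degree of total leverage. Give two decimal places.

2.28

At 143,330 units, contribution = 143,330 × $5.01 = $718,083.30.
Subtracting fixed costs: EBIT = $718,083.30 − $332,800 = $385,283.30. Interest = $69,800.00, so EBIT − I = $315,483.30.
DCL = contribution ÷ (EBIT − I) = $718,083.30 ÷ $315,483.30 = 2.2761.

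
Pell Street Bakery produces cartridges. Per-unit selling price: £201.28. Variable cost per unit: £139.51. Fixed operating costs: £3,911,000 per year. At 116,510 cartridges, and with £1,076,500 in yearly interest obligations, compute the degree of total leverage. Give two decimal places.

3.26

At 116,510 units, contribution = 116,510 × £61.77 = £7,196,822.70.
EBIT = £7,196,822.70 − £3,911,000 = £3,285,822.70. Interest = £1,076,500.00, so EBIT − I = £2,209,322.70.
Degree of total leverage = total CM / (EBIT − interest) = £7,196,822.70 / £2,209,322.70 = 3.2575.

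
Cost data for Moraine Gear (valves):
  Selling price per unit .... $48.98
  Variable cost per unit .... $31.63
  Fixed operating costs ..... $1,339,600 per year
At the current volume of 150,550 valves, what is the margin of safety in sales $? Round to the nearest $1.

Unit CM = price − variable cost = $48.98 − $31.63 = $17.35. Break-even units = $1,339,600 ÷ $17.35 = 77,210.37; break-even revenue = 77,210.37 × $48.98 = $3,781,764.15.
Current sales = 150,550 × $48.98 = $7,373,939.00.
Margin of safety = $7,373,939.00 − $3,781,764.15 = $3,592,175.

$3,592,175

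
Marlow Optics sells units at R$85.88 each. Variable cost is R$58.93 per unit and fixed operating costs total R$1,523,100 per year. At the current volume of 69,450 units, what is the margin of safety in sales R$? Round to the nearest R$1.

R$1,110,792

Each unit contributes R$85.88 − R$58.93 = R$26.95. Break-even units = R$1,523,100 ÷ R$26.95 = 56,515.77; break-even revenue = 56,515.77 × R$85.88 = R$4,853,574.32.
Current sales = 69,450 × R$85.88 = R$5,964,366.00.
Margin of safety = R$5,964,366.00 − R$4,853,574.32 = R$1,110,792.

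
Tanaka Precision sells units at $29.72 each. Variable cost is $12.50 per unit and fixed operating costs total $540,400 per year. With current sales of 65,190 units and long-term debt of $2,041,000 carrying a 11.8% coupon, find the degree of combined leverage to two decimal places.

Total contribution margin = 65,190 × $17.22 = $1,122,571.80.
Subtracting fixed costs: EBIT = $1,122,571.80 − $540,400 = $582,171.80. Interest = $240,838.00, so EBIT − I = $341,333.80.
Degree of total leverage = total CM / (EBIT − interest) = $1,122,571.80 / $341,333.80 = 3.2888.

3.29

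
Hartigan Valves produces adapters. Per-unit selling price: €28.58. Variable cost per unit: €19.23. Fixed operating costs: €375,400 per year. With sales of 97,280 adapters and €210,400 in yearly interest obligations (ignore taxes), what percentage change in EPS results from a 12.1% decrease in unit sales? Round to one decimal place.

Contribution at this volume is 97,280 × €9.35 = €909,568.00.
EBIT = €909,568.00 − €375,400 = €534,168.00.
Interest = €210,400.00, so EBIT − I = €323,768.00.
DCL = total CM / (EBIT − I) = €909,568.00 / €323,768.00 = 2.8093.
EPS therefore changes by 2.8093 × (-12.1%) = -34.0%.

-34.0%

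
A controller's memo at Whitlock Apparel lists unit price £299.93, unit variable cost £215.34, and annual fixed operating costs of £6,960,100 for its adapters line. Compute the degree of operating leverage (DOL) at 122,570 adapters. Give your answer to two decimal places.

3.04

At 122,570 units, contribution = 122,570 × £84.59 = £10,368,196.30.
Operating income = contribution − fixed costs = £10,368,196.30 − £6,960,100 = £3,408,096.30.
Degree of operating leverage = £10,368,196.30 / £3,408,096.30 = 3.0422.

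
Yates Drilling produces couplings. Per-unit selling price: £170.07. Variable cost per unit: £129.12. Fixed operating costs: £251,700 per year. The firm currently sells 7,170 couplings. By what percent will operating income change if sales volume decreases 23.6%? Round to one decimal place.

Total contribution margin = 7,170 × £40.95 = £293,611.50.
Operating income = contribution − fixed costs = £293,611.50 − £251,700 = £41,911.50.
DOL = contribution ÷ EBIT = £293,611.50 ÷ £41,911.50 = 7.0055.
So EBIT moves 7.0055 × (-23.6%) = -165.3%.

-165.3%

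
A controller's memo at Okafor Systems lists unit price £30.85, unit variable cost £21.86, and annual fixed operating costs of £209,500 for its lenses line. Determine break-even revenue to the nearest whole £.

CM per unit = £30.85 − £21.86 = £8.99; CM ratio = £8.99 / £30.85 = 0.2914.
Break-even sales = FC ÷ CM ratio = £209,500 × £30.85 / £8.99 = £718,918.

£718,918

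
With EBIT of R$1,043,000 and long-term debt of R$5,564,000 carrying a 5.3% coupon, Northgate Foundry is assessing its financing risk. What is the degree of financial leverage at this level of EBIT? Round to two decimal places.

Annual interest charges come to R$294,892.00.
DFL = EBIT ÷ (EBIT − I) = R$1,043,000 ÷ (R$1,043,000 − R$294,892.00) = R$1,043,000 ÷ R$748,108.00 = 1.3942.

1.39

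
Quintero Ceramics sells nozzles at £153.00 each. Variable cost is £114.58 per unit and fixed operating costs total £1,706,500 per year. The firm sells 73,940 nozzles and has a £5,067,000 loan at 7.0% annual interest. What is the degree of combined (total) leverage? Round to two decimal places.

Total contribution margin = 73,940 × £38.42 = £2,840,774.80.
EBIT = £2,840,774.80 − £1,706,500 = £1,134,274.80. Interest = £354,690.00, so EBIT − I = £779,584.80.
Degree of total leverage = total CM / (EBIT − interest) = £2,840,774.80 / £779,584.80 = 3.6440.

3.64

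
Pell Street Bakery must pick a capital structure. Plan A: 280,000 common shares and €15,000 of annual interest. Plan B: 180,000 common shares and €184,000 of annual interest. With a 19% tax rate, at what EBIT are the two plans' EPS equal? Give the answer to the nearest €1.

At indifference, (EBIT − 15,000)(1 − t)/280,000 = (EBIT − 184,000)(1 − t)/180,000.
Cancelling (1 − t) and cross-multiplying: 180,000·(EBIT − 15,000) = 280,000·(EBIT − 184,000).
Solving, EBIT = (184,000·280,000 − 15,000·180,000) / (280,000 − 180,000) = 48,820,000,000 / 100,000 = 488,200.00.

€488,200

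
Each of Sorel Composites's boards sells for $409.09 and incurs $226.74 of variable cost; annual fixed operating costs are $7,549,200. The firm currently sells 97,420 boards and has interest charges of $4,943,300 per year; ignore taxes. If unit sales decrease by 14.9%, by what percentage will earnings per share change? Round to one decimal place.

-50.2%

At 97,420 units, contribution = 97,420 × $182.35 = $17,764,537.00.
EBIT = $17,764,537.00 − $7,549,200 = $10,215,337.00.
Interest = $4,943,300.00, so EBIT − I = $5,272,037.00.
Degree of combined leverage = contribution ÷ (EBIT − I) = $17,764,537.00 ÷ $5,272,037.00 = 3.3696.
%ΔEPS = DCL × %ΔSales = 3.3696 × -14.9% = -50.2%.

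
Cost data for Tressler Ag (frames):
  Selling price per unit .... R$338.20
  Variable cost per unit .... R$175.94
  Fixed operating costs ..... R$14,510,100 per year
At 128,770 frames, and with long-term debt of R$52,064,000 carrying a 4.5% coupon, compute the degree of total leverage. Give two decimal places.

5.17

Contribution at this volume is 128,770 × R$162.26 = R$20,894,220.20.
EBIT = R$20,894,220.20 − R$14,510,100 = R$6,384,120.20. Interest = R$2,342,880.00.
DOL = R$20,894,220.20 ÷ R$6,384,120.20 = 3.2728; DFL = R$6,384,120.20 ÷ R$4,041,240.20 = 1.5797.
DCL = DOL × DFL = 3.2728 × 1.5797 = 5.1700.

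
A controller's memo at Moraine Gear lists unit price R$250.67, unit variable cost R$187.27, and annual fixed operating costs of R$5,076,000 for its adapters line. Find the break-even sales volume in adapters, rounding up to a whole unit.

Each unit contributes R$250.67 − R$187.27 = R$63.40.
Units to break even: R$5,076,000 ÷ R$63.40 = 80,063.09, rounded up to 80,064.

80,064 adapters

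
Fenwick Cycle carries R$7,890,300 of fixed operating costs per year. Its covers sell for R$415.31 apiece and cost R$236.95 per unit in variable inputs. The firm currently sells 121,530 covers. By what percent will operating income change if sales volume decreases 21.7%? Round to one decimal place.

Total contribution margin = 121,530 × R$178.36 = R$21,676,090.80.
Subtracting fixed costs: EBIT = R$21,676,090.80 − R$7,890,300 = R$13,785,790.80.
DOL = contribution ÷ EBIT = R$21,676,090.80 ÷ R$13,785,790.80 = 1.5724.
So EBIT moves 1.5724 × (-21.7%) = -34.1%.

-34.1%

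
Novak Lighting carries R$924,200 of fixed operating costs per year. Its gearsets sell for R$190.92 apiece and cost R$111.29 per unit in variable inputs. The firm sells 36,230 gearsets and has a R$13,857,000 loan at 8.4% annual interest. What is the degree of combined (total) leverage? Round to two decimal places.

Contribution at this volume is 36,230 × R$79.63 = R$2,884,994.90.
Operating income = contribution − fixed costs = R$2,884,994.90 − R$924,200 = R$1,960,794.90. Interest = R$1,163,988.00, so EBIT − I = R$796,806.90.
Degree of total leverage = total CM / (EBIT − interest) = R$2,884,994.90 / R$796,806.90 = 3.6207.

3.62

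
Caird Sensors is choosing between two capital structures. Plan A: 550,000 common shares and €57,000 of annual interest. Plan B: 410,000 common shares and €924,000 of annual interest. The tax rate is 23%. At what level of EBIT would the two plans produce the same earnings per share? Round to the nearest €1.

€3,463,071

Set EPS_A = EPS_B: (EBIT − €57,000)(1 − 0.23) ÷ 550,000 = (EBIT − €924,000)(1 − 0.23) ÷ 410,000.
The (1 − t) factor cancels: (EBIT − 57,000) × 410,000 = (EBIT − 924,000) × 550,000.
EBIT × (550,000 − 410,000) = 924,000 × 550,000 − 57,000 × 410,000 = 484,830,000,000, so EBIT = 484,830,000,000 ÷ 140,000 = 3,463,071.43.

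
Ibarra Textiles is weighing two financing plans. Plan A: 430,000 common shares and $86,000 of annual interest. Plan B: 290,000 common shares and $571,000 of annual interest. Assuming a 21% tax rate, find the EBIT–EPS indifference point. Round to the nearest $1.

$1,575,643

Set EPS_A = EPS_B: (EBIT − $86,000)(1 − 0.21) ÷ 430,000 = (EBIT − $571,000)(1 − 0.21) ÷ 290,000.
The (1 − t) factor cancels: (EBIT − 86,000) × 290,000 = (EBIT − 571,000) × 430,000.
EBIT × (430,000 − 290,000) = 571,000 × 430,000 − 86,000 × 290,000 = 220,590,000,000, so EBIT = 220,590,000,000 ÷ 140,000 = 1,575,642.86.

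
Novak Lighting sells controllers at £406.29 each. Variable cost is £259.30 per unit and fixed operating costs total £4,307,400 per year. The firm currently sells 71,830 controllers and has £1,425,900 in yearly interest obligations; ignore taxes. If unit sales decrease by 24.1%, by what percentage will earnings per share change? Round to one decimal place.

-52.7%

At 71,830 units, contribution = 71,830 × £146.99 = £10,558,291.70.
Subtracting fixed costs: EBIT = £10,558,291.70 − £4,307,400 = £6,250,891.70.
Interest = £1,425,900.00, so EBIT − I = £4,824,991.70.
Degree of combined leverage = contribution ÷ (EBIT − I) = £10,558,291.70 ÷ £4,824,991.70 = 2.1883.
%ΔEPS = DCL × %ΔSales = 2.1883 × -24.1% = -52.7%.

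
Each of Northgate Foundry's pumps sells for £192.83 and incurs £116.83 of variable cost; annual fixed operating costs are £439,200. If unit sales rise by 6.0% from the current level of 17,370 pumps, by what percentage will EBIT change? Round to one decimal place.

Contribution at this volume is 17,370 × £76.00 = £1,320,120.00.
Operating income = contribution − fixed costs = £1,320,120.00 − £439,200 = £880,920.00.
DOL = contribution ÷ EBIT = £1,320,120.00 ÷ £880,920.00 = 1.4986.
Operating income changes by 1.4986 × +6.0% = +9.0%.

+9.0%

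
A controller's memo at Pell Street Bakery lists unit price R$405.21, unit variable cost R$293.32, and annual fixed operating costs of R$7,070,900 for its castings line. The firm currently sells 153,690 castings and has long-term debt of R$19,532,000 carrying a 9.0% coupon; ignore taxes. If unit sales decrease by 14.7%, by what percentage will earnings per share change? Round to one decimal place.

-30.2%

At 153,690 units, contribution = 153,690 × R$111.89 = R$17,196,374.10.
EBIT = R$17,196,374.10 − R$7,070,900 = R$10,125,474.10.
Interest = R$1,757,880.00, so EBIT − I = R$8,367,594.10.
DCL = total CM / (EBIT − I) = R$17,196,374.10 / R$8,367,594.10 = 2.0551.
EPS therefore changes by 2.0551 × (-14.7%) = -30.2%.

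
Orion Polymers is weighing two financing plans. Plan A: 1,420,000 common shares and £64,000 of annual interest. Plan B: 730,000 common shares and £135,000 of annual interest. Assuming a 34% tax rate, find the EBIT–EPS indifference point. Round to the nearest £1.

At indifference, (EBIT − 64,000)(1 − t)/1,420,000 = (EBIT − 135,000)(1 − t)/730,000.
The (1 − t) factor cancels: (EBIT − 64,000) × 730,000 = (EBIT − 135,000) × 1,420,000.
EBIT × (1,420,000 − 730,000) = 135,000 × 1,420,000 − 64,000 × 730,000 = 144,980,000,000, so EBIT = 144,980,000,000 ÷ 690,000 = 210,115.94.

£210,116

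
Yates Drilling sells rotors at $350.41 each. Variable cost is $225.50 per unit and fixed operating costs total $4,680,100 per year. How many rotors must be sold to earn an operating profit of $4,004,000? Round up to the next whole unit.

Each unit contributes $350.41 − $225.50 = $124.91.
Required volume = (fixed costs + target profit) ÷ CM = ($4,680,100 + $4,004,000) ÷ $124.91 = 69,522.86, so 69,523 rotors.

69,523 rotors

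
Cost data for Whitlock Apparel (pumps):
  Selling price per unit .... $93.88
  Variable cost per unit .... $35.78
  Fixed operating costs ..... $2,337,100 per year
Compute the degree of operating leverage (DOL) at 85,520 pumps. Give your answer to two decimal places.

1.89

Contribution at this volume is 85,520 × $58.10 = $4,968,712.00.
EBIT = $4,968,712.00 − $2,337,100 = $2,631,612.00.
So DOL = total CM / EBIT = $4,968,712.00 / $2,631,612.00 = 1.8881.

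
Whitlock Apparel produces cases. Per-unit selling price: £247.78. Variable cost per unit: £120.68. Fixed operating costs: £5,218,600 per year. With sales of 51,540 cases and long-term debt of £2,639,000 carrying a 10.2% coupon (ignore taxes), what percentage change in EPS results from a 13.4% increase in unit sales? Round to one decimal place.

At 51,540 units, contribution = 51,540 × £127.10 = £6,550,734.00.
EBIT = £6,550,734.00 − £5,218,600 = £1,332,134.00.
Interest = £269,178.00, so EBIT − I = £1,062,956.00.
Degree of combined leverage = contribution ÷ (EBIT − I) = £6,550,734.00 ÷ £1,062,956.00 = 6.1628.
%ΔEPS = DCL × %ΔSales = 6.1628 × +13.4% = +82.6%.

+82.6%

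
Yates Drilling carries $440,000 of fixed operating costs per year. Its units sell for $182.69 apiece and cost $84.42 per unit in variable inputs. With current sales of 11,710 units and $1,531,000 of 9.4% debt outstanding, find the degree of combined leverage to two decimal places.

Contribution at this volume is 11,710 × $98.27 = $1,150,741.70.
EBIT = $1,150,741.70 − $440,000 = $710,741.70. Interest = $143,914.00, so EBIT − I = $566,827.70.
Degree of total leverage = total CM / (EBIT − interest) = $1,150,741.70 / $566,827.70 = 2.0301.

2.03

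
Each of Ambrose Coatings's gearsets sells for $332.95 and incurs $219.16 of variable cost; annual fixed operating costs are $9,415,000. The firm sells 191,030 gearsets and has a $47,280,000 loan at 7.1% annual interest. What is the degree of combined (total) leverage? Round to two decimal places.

Total contribution margin = 191,030 × $113.79 = $21,737,303.70.
Subtracting fixed costs: EBIT = $21,737,303.70 − $9,415,000 = $12,322,303.70. Interest = $3,356,880.00.
DOL = $21,737,303.70 ÷ $12,322,303.70 = 1.7641; DFL = $12,322,303.70 ÷ $8,965,423.70 = 1.3744.
DCL = DOL × DFL = 1.7641 × 1.3744 = 2.4246.

2.42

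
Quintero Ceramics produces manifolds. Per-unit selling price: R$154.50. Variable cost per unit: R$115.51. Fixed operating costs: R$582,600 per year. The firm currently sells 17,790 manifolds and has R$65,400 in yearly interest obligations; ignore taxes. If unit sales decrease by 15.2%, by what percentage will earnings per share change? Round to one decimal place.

Contribution at this volume is 17,790 × R$38.99 = R$693,632.10.
Subtracting fixed costs: EBIT = R$693,632.10 − R$582,600 = R$111,032.10.
After interest of R$65,400.00, pre-tax earnings = R$45,632.10.
DCL = total CM / (EBIT − I) = R$693,632.10 / R$45,632.10 = 15.2005.
%ΔEPS = DCL × %ΔSales = 15.2005 × -15.2% = -231.0%.

-231.0%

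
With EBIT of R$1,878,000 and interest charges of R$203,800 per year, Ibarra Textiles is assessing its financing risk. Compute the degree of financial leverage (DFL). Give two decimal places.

1.12

Annual interest charges come to R$203,800.00.
Degree of financial leverage = EBIT / (EBIT − interest) = R$1,878,000 / R$1,674,200.00 = 1.1217.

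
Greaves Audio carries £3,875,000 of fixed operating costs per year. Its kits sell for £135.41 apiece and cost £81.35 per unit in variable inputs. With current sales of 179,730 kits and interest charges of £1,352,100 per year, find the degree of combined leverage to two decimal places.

2.16

At 179,730 units, contribution = 179,730 × £54.06 = £9,716,203.80.
Subtracting fixed costs: EBIT = £9,716,203.80 − £3,875,000 = £5,841,203.80. Interest = £1,352,100.00, so EBIT − I = £4,489,103.80.
Degree of total leverage = total CM / (EBIT − interest) = £9,716,203.80 / £4,489,103.80 = 2.1644.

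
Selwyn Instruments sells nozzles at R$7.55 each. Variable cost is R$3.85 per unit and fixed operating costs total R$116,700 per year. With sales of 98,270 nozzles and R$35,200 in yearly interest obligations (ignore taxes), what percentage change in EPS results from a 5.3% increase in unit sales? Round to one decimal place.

At 98,270 units, contribution = 98,270 × R$3.70 = R$363,599.00.
Operating income = contribution − fixed costs = R$363,599.00 − R$116,700 = R$246,899.00.
Interest = R$35,200.00, so EBIT − I = R$211,699.00.
DCL = total CM / (EBIT − I) = R$363,599.00 / R$211,699.00 = 1.7175.
%ΔEPS = DCL × %ΔSales = 1.7175 × +5.3% = +9.1%.

+9.1%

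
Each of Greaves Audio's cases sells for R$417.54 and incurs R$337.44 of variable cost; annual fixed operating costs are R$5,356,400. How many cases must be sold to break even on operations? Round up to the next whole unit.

Unit CM = price − variable cost = R$417.54 − R$337.44 = R$80.10.
Break-even Q = R$5,356,400 / R$80.10 = 66,871.41 → 66,872 cases.

66,872 cases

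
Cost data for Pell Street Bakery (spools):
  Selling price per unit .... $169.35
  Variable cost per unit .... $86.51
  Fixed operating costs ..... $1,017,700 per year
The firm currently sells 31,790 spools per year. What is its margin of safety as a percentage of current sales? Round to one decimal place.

Unit CM = price − variable cost = $169.35 − $86.51 = $82.84. Break-even units = $1,017,700 ÷ $82.84 = 12,285.13; break-even revenue = 12,285.13 × $169.35 = $2,080,486.42.
Actual sales revenue = 31,790 × $169.35 = $5,383,636.50.
Margin of safety = ($5,383,636.50 − $2,080,486.42) ÷ $5,383,636.50 = 61.4%.

61.4%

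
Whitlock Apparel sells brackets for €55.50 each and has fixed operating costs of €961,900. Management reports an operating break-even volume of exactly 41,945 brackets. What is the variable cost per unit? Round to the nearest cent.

€32.57

Contribution per unit must be FC / Q = €961,900 / 41,945 = €22.9324.
Hence VC = price − CM = €55.50 − €22.9324 = €32.57.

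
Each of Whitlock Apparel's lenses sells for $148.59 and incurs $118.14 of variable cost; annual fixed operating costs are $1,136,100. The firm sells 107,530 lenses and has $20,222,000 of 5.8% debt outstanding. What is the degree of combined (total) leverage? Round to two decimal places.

3.39

Contribution at this volume is 107,530 × $30.45 = $3,274,288.50.
Operating income = contribution − fixed costs = $3,274,288.50 − $1,136,100 = $2,138,188.50. Interest = $1,172,876.00, so EBIT − I = $965,312.50.
Degree of total leverage = total CM / (EBIT − interest) = $3,274,288.50 / $965,312.50 = 3.3919.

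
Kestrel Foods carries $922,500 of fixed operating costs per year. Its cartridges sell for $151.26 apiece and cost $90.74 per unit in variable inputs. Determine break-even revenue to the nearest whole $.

Contribution margin per unit = $151.26 − $90.74 = $60.52, a CM ratio of $60.52 ÷ $151.26 = 0.4001.
Break-even sales = FC ÷ CM ratio = $922,500 × $151.26 / $60.52 = $2,305,640.

$2,305,640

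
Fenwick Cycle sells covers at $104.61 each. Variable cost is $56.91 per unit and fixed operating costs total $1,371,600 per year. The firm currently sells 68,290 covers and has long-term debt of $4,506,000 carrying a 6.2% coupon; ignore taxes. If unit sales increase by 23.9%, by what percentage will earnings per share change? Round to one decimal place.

Total contribution margin = 68,290 × $47.70 = $3,257,433.00.
EBIT = $3,257,433.00 − $1,371,600 = $1,885,833.00.
After interest of $279,372.00, pre-tax earnings = $1,606,461.00.
DCL = total CM / (EBIT − I) = $3,257,433.00 / $1,606,461.00 = 2.0277.
EPS therefore changes by 2.0277 × (+23.9%) = +48.5%.

+48.5%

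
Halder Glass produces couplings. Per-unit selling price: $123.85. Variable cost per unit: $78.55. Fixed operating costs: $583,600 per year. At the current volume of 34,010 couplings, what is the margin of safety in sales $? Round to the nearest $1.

Contribution margin per unit = $123.85 − $78.55 = $45.30. Break-even units = $583,600 ÷ $45.30 = 12,883.00; break-even revenue = 12,883.00 × $123.85 = $1,595,559.82.
Actual sales revenue = 34,010 × $123.85 = $4,212,138.50.
Margin of safety = $4,212,138.50 − $1,595,559.82 = $2,616,579.

$2,616,579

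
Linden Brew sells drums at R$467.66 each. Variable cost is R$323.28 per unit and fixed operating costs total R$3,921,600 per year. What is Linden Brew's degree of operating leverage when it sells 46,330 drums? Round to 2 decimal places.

At 46,330 units, contribution = 46,330 × R$144.38 = R$6,689,125.40.
EBIT = R$6,689,125.40 − R$3,921,600 = R$2,767,525.40.
Degree of operating leverage = R$6,689,125.40 / R$2,767,525.40 = 2.4170.

2.42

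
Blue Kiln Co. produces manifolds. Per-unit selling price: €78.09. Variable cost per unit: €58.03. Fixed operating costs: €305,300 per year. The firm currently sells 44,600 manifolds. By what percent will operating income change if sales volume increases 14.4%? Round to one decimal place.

+21.9%

At 44,600 units, contribution = 44,600 × €20.06 = €894,676.00.
Operating income = contribution − fixed costs = €894,676.00 − €305,300 = €589,376.00.
So DOL = total CM / EBIT = €894,676.00 / €589,376.00 = 1.5180.
So EBIT moves 1.5180 × (+14.4%) = +21.9%.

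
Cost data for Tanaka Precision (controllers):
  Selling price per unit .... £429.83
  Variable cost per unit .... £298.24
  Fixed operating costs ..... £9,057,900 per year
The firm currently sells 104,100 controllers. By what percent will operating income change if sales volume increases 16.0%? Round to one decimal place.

+47.2%

At 104,100 units, contribution = 104,100 × £131.59 = £13,698,519.00.
EBIT = £13,698,519.00 − £9,057,900 = £4,640,619.00.
Degree of operating leverage = £13,698,519.00 / £4,640,619.00 = 2.9519.
%ΔEBIT = DOL × %ΔSales = 2.9519 × +16.0% = +47.2%.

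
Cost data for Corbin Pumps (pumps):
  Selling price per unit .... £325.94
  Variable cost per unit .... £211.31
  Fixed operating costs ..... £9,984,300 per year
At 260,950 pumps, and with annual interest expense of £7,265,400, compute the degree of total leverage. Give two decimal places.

2.36

Total contribution margin = 260,950 × £114.63 = £29,912,698.50.
EBIT = £29,912,698.50 − £9,984,300 = £19,928,398.50. Interest = £7,265,400.00, so EBIT − I = £12,662,998.50.
DCL = contribution ÷ (EBIT − I) = £29,912,698.50 ÷ £12,662,998.50 = 2.3622.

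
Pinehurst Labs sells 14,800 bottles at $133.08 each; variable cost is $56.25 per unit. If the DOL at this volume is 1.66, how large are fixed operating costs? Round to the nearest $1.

$452,094

Total contribution margin = 14,800 × $76.83 = $1,137,084.00.
Since DOL = CM ÷ EBIT, EBIT = $1,137,084.00 ÷ 1.66 = $684,990.36.
Fixed costs = CM − EBIT = $1,137,084.00 − $684,990.36 = $452,094.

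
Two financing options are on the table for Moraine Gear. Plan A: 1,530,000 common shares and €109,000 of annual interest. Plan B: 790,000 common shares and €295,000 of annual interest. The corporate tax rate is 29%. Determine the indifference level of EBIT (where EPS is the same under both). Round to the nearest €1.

€493,568

At indifference, (EBIT − 109,000)(1 − t)/1,530,000 = (EBIT − 295,000)(1 − t)/790,000.
The (1 − t) factor cancels: (EBIT − 109,000) × 790,000 = (EBIT − 295,000) × 1,530,000.
Solving, EBIT = (295,000·1,530,000 − 109,000·790,000) / (1,530,000 − 790,000) = 365,240,000,000 / 740,000 = 493,567.57.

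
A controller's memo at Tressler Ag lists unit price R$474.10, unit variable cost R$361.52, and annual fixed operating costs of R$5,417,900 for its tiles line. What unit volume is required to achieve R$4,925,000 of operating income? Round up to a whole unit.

91,872 tiles

Each unit contributes R$474.10 − R$361.52 = R$112.58.
Required volume = (fixed costs + target profit) ÷ CM = (R$5,417,900 + R$4,925,000) ÷ R$112.58 = 91,871.56, so 91,872 tiles.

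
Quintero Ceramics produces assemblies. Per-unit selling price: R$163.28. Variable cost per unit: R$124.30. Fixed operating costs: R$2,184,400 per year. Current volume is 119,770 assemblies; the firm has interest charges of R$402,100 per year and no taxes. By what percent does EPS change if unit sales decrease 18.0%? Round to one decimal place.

Total contribution margin = 119,770 × R$38.98 = R$4,668,634.60.
Subtracting fixed costs: EBIT = R$4,668,634.60 − R$2,184,400 = R$2,484,234.60.
After interest of R$402,100.00, pre-tax earnings = R$2,082,134.60.
DCL = total CM / (EBIT − I) = R$4,668,634.60 / R$2,082,134.60 = 2.2422.
EPS therefore changes by 2.2422 × (-18.0%) = -40.4%.

-40.4%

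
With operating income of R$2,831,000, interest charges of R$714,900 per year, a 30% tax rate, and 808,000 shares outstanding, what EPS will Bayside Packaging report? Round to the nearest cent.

Interest = R$714,900.00, so EBT = R$2,831,000 − R$714,900.00 = R$2,116,100.00.
After tax at 30%: net income = R$2,116,100.00 × 0.70 = R$1,481,270.00.
EPS = R$1,481,270.00 ÷ 808,000 = R$1.83.

R$1.83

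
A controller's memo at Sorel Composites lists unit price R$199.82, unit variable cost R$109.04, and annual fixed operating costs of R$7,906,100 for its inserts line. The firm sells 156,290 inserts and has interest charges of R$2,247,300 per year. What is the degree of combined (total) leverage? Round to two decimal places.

3.52

Contribution at this volume is 156,290 × R$90.78 = R$14,188,006.20.
Operating income = contribution − fixed costs = R$14,188,006.20 − R$7,906,100 = R$6,281,906.20. Interest = R$2,247,300.00.
DOL = R$14,188,006.20 ÷ R$6,281,906.20 = 2.2586; DFL = R$6,281,906.20 ÷ R$4,034,606.20 = 1.5570.
DCL = DOL × DFL = 2.2586 × 1.5570 = 3.5166.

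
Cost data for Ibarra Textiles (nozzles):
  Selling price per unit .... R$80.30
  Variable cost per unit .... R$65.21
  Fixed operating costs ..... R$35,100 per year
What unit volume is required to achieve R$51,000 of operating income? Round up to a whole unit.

Unit CM = price − variable cost = R$80.30 − R$65.21 = R$15.09.
Required volume = (fixed costs + target profit) ÷ CM = (R$35,100 + R$51,000) ÷ R$15.09 = 5,705.77, so 5,706 nozzles.

5,706 nozzles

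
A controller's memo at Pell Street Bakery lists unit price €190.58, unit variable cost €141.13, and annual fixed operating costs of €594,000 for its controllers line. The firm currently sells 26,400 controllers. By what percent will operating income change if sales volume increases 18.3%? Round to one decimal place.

Contribution at this volume is 26,400 × €49.45 = €1,305,480.00.
Operating income = contribution − fixed costs = €1,305,480.00 − €594,000 = €711,480.00.
Degree of operating leverage = €1,305,480.00 / €711,480.00 = 1.8349.
So EBIT moves 1.8349 × (+18.3%) = +33.6%.

+33.6%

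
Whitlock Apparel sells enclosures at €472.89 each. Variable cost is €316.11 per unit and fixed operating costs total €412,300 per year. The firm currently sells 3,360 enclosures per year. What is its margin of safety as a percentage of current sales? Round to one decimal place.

21.7%

Each unit contributes €472.89 − €316.11 = €156.78. Break-even units = €412,300 ÷ €156.78 = 2,629.80; break-even revenue = 2,629.80 × €472.89 = €1,243,605.99.
Actual sales revenue = 3,360 × €472.89 = €1,588,910.40.
Margin of safety = (€1,588,910.40 − €1,243,605.99) ÷ €1,588,910.40 = 21.7%.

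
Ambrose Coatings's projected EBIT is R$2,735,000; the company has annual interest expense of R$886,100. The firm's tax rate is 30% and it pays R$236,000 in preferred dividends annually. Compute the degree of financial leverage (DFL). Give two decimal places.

Interest = R$886,100.00.
Preferred dividends grossed up pre-tax: R$236,000 / (1 − 0.30) = R$337,142.86.
DFL = EBIT ÷ [EBIT − I − D_p/(1−t)] = R$2,735,000 ÷ [R$2,735,000 − R$886,100.00 − R$337,142.86] = R$2,735,000 ÷ R$1,511,757.14 = 1.8092.

1.81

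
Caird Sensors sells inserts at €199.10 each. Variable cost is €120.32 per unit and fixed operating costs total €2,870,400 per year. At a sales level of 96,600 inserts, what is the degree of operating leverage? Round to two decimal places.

1.61

Contribution at this volume is 96,600 × €78.78 = €7,610,148.00.
Subtracting fixed costs: EBIT = €7,610,148.00 − €2,870,400 = €4,739,748.00.
Degree of operating leverage = €7,610,148.00 / €4,739,748.00 = 1.6056.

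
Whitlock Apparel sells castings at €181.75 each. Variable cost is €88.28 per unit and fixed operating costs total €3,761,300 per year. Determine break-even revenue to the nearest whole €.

€7,313,751

Contribution margin per unit = €181.75 − €88.28 = €93.47, a CM ratio of €93.47 ÷ €181.75 = 0.5143.
Break-even revenue = fixed costs × price ÷ CM = €3,761,300 × €181.75 ÷ €93.47 = €7,313,751.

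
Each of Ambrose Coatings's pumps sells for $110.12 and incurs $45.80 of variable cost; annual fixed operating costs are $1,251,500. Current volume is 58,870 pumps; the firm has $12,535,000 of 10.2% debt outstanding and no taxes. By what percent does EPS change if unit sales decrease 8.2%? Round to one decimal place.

-24.7%

Contribution at this volume is 58,870 × $64.32 = $3,786,518.40.
EBIT = $3,786,518.40 − $1,251,500 = $2,535,018.40.
Interest = $1,278,570.00, so EBIT − I = $1,256,448.40.
Degree of combined leverage = contribution ÷ (EBIT − I) = $3,786,518.40 ÷ $1,256,448.40 = 3.0137.
EPS therefore changes by 3.0137 × (-8.2%) = -24.7%.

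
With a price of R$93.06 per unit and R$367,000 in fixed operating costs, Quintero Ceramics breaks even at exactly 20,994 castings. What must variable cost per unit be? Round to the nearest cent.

R$75.58

Contribution per unit must be FC / Q = R$367,000 / 20,994 = R$17.4812.
Hence VC = price − CM = R$93.06 − R$17.4812 = R$75.58.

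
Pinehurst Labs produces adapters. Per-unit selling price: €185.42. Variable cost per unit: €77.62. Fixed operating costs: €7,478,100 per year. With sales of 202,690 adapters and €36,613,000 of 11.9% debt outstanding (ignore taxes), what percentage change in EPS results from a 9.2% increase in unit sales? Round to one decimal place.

+20.1%

Total contribution margin = 202,690 × €107.80 = €21,849,982.00.
Operating income = contribution − fixed costs = €21,849,982.00 − €7,478,100 = €14,371,882.00.
After interest of €4,356,947.00, pre-tax earnings = €10,014,935.00.
Degree of combined leverage = contribution ÷ (EBIT − I) = €21,849,982.00 ÷ €10,014,935.00 = 2.1817.
EPS therefore changes by 2.1817 × (+9.2%) = +20.1%.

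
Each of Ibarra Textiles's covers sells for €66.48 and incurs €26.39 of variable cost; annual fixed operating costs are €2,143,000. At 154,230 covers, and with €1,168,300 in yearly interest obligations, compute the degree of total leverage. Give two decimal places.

At 154,230 units, contribution = 154,230 × €40.09 = €6,183,080.70.
Operating income = contribution − fixed costs = €6,183,080.70 − €2,143,000 = €4,040,080.70. Interest = €1,168,300.00.
DOL = €6,183,080.70 ÷ €4,040,080.70 = 1.5304; DFL = €4,040,080.70 ÷ €2,871,780.70 = 1.4068.
DCL = DOL × DFL = 1.5304 × 1.4068 = 2.1530.

2.15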